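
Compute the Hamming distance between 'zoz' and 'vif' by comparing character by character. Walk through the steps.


Alignment:
Position 1: 'z' vs 'v' = DIFFER
Position 2: 'o' vs 'i' = DIFFER
Position 3: 'z' vs 'f' = DIFFER
Total differences: 3

3


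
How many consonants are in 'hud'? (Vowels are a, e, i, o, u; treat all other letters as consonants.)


Consonants in 'hud': h, d = 2 consonants.

2


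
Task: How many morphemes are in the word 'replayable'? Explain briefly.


Decomposition: re- (prefix) + play (root) + -able (suffix) = 3 morpheme(s)

3 morphemes


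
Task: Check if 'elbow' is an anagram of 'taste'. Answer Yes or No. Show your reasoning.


Sorted letters of 'elbow': 'below'
Sorted letters of 'taste': 'aestt'
They do not match.

No


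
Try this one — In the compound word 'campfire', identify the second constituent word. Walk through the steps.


Split 'campfire' into 'camp' + 'fire'. The second part is 'fire'.

fire


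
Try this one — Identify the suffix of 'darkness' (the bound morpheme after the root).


The word 'darkness' = 'dark' (root) + '-ness' (suffix). The suffix is '-ness'.

ness


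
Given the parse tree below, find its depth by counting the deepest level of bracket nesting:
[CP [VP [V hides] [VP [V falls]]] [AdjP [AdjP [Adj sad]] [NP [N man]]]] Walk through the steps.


Count bracket nesting levels:
'[' at pos 0: depth = 1
'[' at pos 4: depth = 2
'[' at pos 8: depth = 3
'[' at pos 18: depth = 3
'[' at pos 22: depth = 4
'[' at pos 34: depth = 2
'[' at pos 40: depth = 3
'[' at pos 46: depth = 4
'[' at pos 57: depth = 3
'[' at pos 61: depth = 4
Maximum depth reached: 4

4


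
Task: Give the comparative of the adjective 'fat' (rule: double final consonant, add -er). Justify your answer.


Apply comparative formation (double final consonant, add -er): 'fat' -> 'fatter'.

fatter


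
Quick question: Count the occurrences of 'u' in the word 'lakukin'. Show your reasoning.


Letter 'u' in 'lakukin': found at position(s) 4 = 1 occurrence(s).

1


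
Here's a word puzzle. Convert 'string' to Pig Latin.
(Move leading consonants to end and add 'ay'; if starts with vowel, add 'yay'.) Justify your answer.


'string': move consonant cluster 'str' to end and add 'ay': 'ingstray'.

ingstray


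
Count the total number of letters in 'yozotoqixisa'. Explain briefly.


Spell out 'yozotoqixisa' and number each letter: y(1), o(2), z(3), o(4), t(5), o(6), q(7), i(8), x(9), i(10), s(11), a(12). Total: 12 letters.

12


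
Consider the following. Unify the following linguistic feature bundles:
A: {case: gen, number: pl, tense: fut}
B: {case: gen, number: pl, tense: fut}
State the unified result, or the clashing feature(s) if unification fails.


Compare features:
case: A=gen vs B=gen -> unified: gen
number: A=pl vs B=pl -> unified: pl
tense: A=fut vs B=fut -> unified: fut
No clashes found.

Unified: {case: gen, number: pl, tense: fut}


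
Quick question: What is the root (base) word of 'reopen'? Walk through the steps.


Remove prefix 're' from 'reopen' to get root 'open'.

open


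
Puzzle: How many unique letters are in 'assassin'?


Unique letters in 'assassin': {a, i, n, s} = 4 distinct letters.

4


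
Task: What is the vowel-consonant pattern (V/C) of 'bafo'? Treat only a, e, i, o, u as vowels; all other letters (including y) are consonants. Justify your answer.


Letter mapping: b = C, a = V, f = C, o = V.

CVCV


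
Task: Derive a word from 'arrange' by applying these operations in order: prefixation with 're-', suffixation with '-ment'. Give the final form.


Step 1: Add prefix 're-' to 'arrange' = 'rearrange'
Step 2: Add suffix '-ment' to 'rearrange' = 'rearrangement'

rearrangement


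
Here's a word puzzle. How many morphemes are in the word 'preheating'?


Decomposition: pre- (prefix) + heat (root) + -ing (suffix) = 3 morpheme(s)

3 morphemes


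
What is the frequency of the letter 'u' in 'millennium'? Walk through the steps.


Letter 'u' in 'millennium': found at position(s) 9 = 1 occurrence(s).

1


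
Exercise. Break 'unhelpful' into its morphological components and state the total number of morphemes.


Step 1: Identify prefix: 'un' (meaning: not/reverse)
Step 2: Identify root: 'help'
Step 3: Identify suffix(es): 'ful'
Decomposition: un- (prefix: not/reverse) + help (root) + -ful (suffix: full of)
Total morphemes: 3

3 morphemes (un- (prefix: not/reverse) + help (root) + -ful (suffix: full of))


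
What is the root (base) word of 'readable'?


Remove suffix '-able' from 'readable' to get root 'read'.

read


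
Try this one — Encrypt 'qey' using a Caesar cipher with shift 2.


Shift each letter by 2: q -> s, e -> g, y -> a. Result: 'sga'.

sga


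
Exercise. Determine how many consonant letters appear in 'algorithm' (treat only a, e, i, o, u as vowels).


Consonants in 'algorithm': l, g, r, t, h, m = 6 consonants.

6


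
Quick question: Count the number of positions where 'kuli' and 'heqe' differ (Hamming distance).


Alignment:
Position 1: 'k' vs 'h' = DIFFER
Position 2: 'u' vs 'e' = DIFFER
Position 3: 'l' vs 'q' = DIFFER
Position 4: 'i' vs 'e' = DIFFER
Total differences: 4

4


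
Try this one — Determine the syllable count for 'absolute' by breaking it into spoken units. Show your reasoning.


Break 'absolute' into syllables: ab-so-lute -> ab | so | lute = 3 syllables

3 syllables


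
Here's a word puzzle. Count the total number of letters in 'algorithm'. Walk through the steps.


Spell out 'algorithm' and number each letter: a(1), l(2), g(3), o(4), r(5), i(6), t(7), h(8), m(9). Total: 9 letters.

9


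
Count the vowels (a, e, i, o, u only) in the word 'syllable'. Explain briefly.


Vowels in 'syllable': a, e = 2 vowels.

2


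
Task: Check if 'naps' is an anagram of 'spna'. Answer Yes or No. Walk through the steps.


Sorted letters of 'naps': 'anps'
Sorted letters of 'spna': 'anps'
They match.

Yes


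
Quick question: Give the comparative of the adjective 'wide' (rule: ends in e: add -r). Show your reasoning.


Apply comparative formation (ends in e: add -r): 'wide' -> 'wider'.

wider


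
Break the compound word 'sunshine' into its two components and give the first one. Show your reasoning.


Split 'sunshine' into 'sun' + 'shine'. The first part is 'sun'.

sun


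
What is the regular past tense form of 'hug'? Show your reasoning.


Apply rule: Double final consonant and add -ed. 'hug' becomes 'hugged'.

hugged


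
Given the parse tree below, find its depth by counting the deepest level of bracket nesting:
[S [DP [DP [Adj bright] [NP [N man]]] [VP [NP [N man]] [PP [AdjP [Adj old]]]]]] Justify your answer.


Count bracket nesting levels:
'[' at pos 0: depth = 1
'[' at pos 3: depth = 2
'[' at pos 7: depth = 3
'[' at pos 11: depth = 4
'[' at pos 24: depth = 4
'[' at pos 28: depth = 5
'[' at pos 38: depth = 3
'[' at pos 42: depth = 4
'[' at pos 46: depth = 5
'[' at pos 55: depth = 4
'[' at pos 59: depth = 5
'[' at pos 65: depth = 6
Maximum depth reached: 6

6


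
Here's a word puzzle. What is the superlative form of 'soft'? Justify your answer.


Apply superlative formation (add -est): 'soft' -> 'softest'.

softest


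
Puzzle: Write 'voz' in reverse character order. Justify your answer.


Reverse 'voz' character by character: 'zov'.

zov


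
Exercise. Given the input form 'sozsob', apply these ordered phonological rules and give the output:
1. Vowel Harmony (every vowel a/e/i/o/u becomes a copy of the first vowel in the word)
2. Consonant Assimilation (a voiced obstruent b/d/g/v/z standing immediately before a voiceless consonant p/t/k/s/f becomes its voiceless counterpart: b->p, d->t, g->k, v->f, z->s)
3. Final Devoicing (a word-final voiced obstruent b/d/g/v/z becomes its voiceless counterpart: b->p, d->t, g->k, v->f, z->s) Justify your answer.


Starting form: 'sozsob'
Rule 1: Vowel Harmony: all vowels already match. No change.
Rule 2: Consonant Assimilation: voiced obstruent before voiceless consonant becomes voiceless ('zs' -> 'ss'). 'sozsob' -> 'sossob'
Rule 3: Final Devoicing: word-final voiced obstruent 'b' becomes voiceless 'p'. 'sossob' -> 'sossop'
Final form: 'sossop'

sossop


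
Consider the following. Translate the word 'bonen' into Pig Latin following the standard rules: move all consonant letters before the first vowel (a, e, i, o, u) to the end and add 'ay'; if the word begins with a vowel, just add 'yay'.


'bonen': move consonant cluster 'b' to end and add 'ay': 'onenbay'.

onenbay


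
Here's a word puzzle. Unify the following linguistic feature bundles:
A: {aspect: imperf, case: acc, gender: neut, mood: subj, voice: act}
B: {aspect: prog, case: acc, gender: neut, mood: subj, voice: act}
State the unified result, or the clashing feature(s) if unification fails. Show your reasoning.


Compare features:
aspect: A=imperf vs B=prog -> CLASH
case: A=acc vs B=acc -> unified: acc
gender: A=neut vs B=neut -> unified: neut
mood: A=subj vs B=subj -> unified: subj
voice: A=act vs B=act -> unified: act
Clash detected on feature 'aspect' (imperf vs prog); unification fails.

CLASH on 'aspect' (imperf vs prog)


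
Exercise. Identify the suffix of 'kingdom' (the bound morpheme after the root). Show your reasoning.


The word 'kingdom' = 'king' (root) + '-dom' (suffix). The suffix is '-dom'.

dom


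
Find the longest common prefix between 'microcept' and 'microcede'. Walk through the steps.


Compare from the start: 7 characters match: 'microce'. Mismatch at position 8: 'p' vs 'd'.

microce


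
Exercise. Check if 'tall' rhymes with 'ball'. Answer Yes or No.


Rime (stressed vowel + following sounds) of 'tall': -all = /ɔːl/
Rime of 'ball': -all = /ɔːl/
/ɔːl/ and /ɔːl/ are the same ending sound, so the words rhyme.

Yes


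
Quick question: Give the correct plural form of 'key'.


Apply rule: Add -s. 'key' becomes 'keys'.

keys


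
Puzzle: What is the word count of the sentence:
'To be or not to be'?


Split into words: To | be | or | not | to | be = 6 words.

6


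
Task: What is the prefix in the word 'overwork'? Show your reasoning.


The word 'overwork' = 'over' (prefix) + 'work' (root). The prefix is 'over'.

over


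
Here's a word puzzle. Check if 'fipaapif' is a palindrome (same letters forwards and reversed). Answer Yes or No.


Forward: 'fipaapif'
Reversed: 'fipaapif'
They are identical.

Yes


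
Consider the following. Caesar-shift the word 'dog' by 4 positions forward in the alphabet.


Shift each letter by 4: d -> h, o -> s, g -> k. Result: 'hsk'.

hsk


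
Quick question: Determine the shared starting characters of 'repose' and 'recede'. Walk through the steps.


Compare from the start: 2 characters match: 're'. Mismatch at position 3: 'p' vs 'c'.

re


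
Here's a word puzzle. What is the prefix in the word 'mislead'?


The word 'mislead' = 'mis' (prefix) + 'lead' (root). The prefix is 'mis'.

mis


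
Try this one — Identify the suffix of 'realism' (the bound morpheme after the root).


The word 'realism' = 'real' (root) + '-ism' (suffix). The suffix is '-ism'.

ism


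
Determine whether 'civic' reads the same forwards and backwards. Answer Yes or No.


Forward: 'civic'
Reversed: 'civic'
They are identical.

Yes


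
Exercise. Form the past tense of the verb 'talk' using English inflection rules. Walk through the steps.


Apply rule: Add -ed. 'talk' becomes 'talked'.

talked


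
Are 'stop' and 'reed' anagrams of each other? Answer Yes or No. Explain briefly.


Sorted letters of 'stop': 'opst'
Sorted letters of 'reed': 'deer'
They do not match.

No


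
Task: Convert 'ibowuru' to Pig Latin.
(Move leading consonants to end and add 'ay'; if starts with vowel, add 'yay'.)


'ibowuru' starts with a vowel, so add 'yay': 'ibowuruyay'.

ibowuruyay


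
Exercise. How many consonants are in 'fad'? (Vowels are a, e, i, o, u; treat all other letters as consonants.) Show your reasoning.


Consonants in 'fad': f, d = 2 consonants.

2


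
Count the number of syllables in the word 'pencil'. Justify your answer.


Break 'pencil' into syllables: pen-cil -> pen | cil = 2 syllables

2 syllables


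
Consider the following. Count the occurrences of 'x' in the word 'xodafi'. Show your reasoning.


Letter 'x' in 'xodafi': found at position(s) 1 = 1 occurrence(s).

1


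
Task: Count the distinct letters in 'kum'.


Unique letters in 'kum': {k, m, u} = 3 distinct letters.

3


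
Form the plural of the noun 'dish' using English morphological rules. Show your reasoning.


Apply rule: Add -es (sibilant/fricative ending). 'dish' becomes 'dishes'.

dishes


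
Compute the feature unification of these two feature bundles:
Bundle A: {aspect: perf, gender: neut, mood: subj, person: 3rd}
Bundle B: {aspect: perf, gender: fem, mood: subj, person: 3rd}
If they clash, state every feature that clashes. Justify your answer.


Compare features:
aspect: A=perf vs B=perf -> unified: perf
gender: A=neut vs B=fem -> CLASH
mood: A=subj vs B=subj -> unified: subj
person: A=3rd vs B=3rd -> unified: 3rd
Clash detected on feature 'gender' (neut vs fem); unification fails.

CLASH on 'gender' (neut vs fem)


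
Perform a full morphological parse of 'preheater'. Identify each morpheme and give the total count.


Step 1: Identify prefix: 'pre' (meaning: before)
Step 2: Identify root: 'heat'
Step 3: Identify suffix(es): 'er'
Decomposition: pre- (prefix: before) + heat (root) + -er (suffix: one who)
Total morphemes: 3

3 morphemes (pre- (prefix: before) + heat (root) + -er (suffix: one who))


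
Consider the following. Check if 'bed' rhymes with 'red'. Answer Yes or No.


Rime (stressed vowel + following sounds) of 'bed': -ed = /ɛd/
Rime of 'red': -ed = /ɛd/
/ɛd/ and /ɛd/ are the same ending sound, so the words rhyme.

Yes


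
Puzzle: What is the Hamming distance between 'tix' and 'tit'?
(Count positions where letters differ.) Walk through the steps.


Alignment:
Position 1: 't' vs 't' = match
Position 2: 'i' vs 'i' = match
Position 3: 'x' vs 't' = DIFFER
Total differences: 1

1


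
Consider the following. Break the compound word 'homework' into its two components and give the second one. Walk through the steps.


Split 'homework' into 'home' + 'work'. The second part is 'work'.

work


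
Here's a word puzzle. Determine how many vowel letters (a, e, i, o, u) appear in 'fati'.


Vowels in 'fati': a, i = 2 vowels.

2


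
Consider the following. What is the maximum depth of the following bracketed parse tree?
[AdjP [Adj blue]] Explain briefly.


Count bracket nesting levels:
'[' at pos 0: depth = 1
'[' at pos 6: depth = 2
Maximum depth reached: 2

2


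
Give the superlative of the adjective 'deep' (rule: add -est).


Apply superlative formation (add -est): 'deep' -> 'deepest'.

deepest


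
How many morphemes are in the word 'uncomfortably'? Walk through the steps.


Decomposition: un- (prefix) + comfort (root) + -able (suffix) + -ly (suffix) = 4 morpheme(s)

4 morphemes


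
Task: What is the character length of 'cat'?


Spell out 'cat' and number each letter: c(1), a(2), t(3). Total: 3 letters.

3


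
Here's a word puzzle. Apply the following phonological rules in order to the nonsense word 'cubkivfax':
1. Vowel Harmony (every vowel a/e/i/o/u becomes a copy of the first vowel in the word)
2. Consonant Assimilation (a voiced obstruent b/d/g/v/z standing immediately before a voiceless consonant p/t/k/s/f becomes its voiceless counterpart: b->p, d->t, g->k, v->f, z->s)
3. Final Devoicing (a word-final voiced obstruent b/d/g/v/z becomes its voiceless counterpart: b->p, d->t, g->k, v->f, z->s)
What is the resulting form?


Starting form: 'cubkivfax'
Rule 1: Vowel Harmony: all vowels become 'u' (matching first vowel). 'cubkivfax' -> 'cubkuvfux'
Rule 2: Consonant Assimilation: voiced obstruent before voiceless consonant becomes voiceless ('bk' -> 'pk', 'vf' -> 'ff'). 'cubkuvfux' -> 'cupkuffux'
Rule 3: Final Devoicing: final consonant 'x' is not one of the voiced obstruents b/d/g/v/z. No change.
Final form: 'cupkuffux'

cupkuffux


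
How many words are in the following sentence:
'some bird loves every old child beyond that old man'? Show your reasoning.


Split into words: some | bird | loves | every | old | child | beyond | that | old | man = 10 words.

10


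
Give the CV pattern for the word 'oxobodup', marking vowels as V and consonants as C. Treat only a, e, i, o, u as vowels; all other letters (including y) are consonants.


Letter mapping: o = V, x = C, o = V, b = C, o = V, d = C, u = V, p = C.

VCVCVCVC


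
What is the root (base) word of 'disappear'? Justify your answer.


Remove prefix 'dis' from 'disappear' to get root 'appear'.

appear


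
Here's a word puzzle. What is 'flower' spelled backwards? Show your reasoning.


Reverse 'flower' character by character: 'rewolf'.

rewolf


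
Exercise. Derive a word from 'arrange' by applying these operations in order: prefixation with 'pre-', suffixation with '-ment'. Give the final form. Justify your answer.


Step 1: Add prefix 'pre-' to 'arrange' = 'prearrange'
Step 2: Add suffix '-ment' to 'prearrange' = 'prearrangement'

prearrangement


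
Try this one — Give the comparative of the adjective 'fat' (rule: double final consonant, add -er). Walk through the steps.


Apply comparative formation (double final consonant, add -er): 'fat' -> 'fatter'.

fatter


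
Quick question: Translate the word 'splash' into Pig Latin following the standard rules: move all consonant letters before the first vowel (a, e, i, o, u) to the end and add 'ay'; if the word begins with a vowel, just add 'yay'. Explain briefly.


'splash': move consonant cluster 'spl' to end and add 'ay': 'ashsplay'.

ashsplay


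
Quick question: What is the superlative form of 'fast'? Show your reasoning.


Apply superlative formation (add -est): 'fast' -> 'fastest'.

fastest


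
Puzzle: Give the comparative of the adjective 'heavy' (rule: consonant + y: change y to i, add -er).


Apply comparative formation (consonant + y: change y to i, add -er): 'heavy' -> 'heavier'.

heavier


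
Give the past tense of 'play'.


Apply rule: Add -ed. 'play' becomes 'played'.

played


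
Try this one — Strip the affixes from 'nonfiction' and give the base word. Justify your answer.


Remove prefix 'non' from 'nonfiction' to get root 'fiction'.

fiction


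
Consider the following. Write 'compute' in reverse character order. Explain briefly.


Reverse 'compute' character by character: 'etupmoc'.

etupmoc


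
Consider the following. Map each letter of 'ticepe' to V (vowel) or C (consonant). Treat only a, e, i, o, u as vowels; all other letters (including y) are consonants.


Letter mapping: t = C, i = V, c = C, e = V, p = C, e = V.

CVCVCV


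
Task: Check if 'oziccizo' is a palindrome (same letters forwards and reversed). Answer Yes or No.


Forward: 'oziccizo'
Reversed: 'oziccizo'
They are identical.

Yes


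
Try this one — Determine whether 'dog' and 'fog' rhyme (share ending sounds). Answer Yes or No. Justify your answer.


Rime (stressed vowel + following sounds) of 'dog': -og = /ɒg/
Rime of 'fog': -og = /ɒg/
/ɒg/ and /ɒg/ are the same ending sound, so the words rhyme.

Yes


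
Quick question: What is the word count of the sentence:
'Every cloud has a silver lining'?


Split into words: Every | cloud | has | a | silver | lining = 6 words.

6


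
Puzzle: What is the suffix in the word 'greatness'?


The word 'greatness' = 'great' (root) + '-ness' (suffix). The suffix is '-ness'.

ness


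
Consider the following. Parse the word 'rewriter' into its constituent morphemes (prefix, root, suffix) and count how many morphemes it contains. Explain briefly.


Step 1: Identify prefix: 're' (meaning: again)
Step 2: Identify root: 'write'
Step 3: Identify suffix(es): 'er'
Decomposition: re- (prefix: again) + write (root) + -er (suffix: one who)
Total morphemes: 3

3 morphemes (re- (prefix: again) + write (root) + -er (suffix: one who))


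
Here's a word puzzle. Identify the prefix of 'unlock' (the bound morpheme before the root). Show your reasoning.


The word 'unlock' = 'un' (prefix) + 'lock' (root). The prefix is 'un'.

un


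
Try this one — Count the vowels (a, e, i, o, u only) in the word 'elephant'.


Vowels in 'elephant': e, e, a = 3 vowels.

3


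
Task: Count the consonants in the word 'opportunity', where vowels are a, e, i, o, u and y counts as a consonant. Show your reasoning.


Consonants in 'opportunity': p, p, r, t, n, t, y = 7 consonants.

7


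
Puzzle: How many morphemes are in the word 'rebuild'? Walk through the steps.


Decomposition: re- (prefix) + build (root) = 2 morpheme(s)

2 morphemes


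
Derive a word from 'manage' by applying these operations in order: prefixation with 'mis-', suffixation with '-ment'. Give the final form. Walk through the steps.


Step 1: Add prefix 'mis-' to 'manage' = 'mismanage'
Step 2: Add suffix '-ment' to 'mismanage' = 'mismanagement'

mismanagement


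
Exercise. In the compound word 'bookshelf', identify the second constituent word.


Split 'bookshelf' into 'book' + 'shelf'. The second part is 'shelf'.

shelf


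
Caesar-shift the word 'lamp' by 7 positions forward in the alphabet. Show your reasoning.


Shift each letter by 7: l -> s, a -> h, m -> t, p -> w. Result: 'shtw'.

shtw


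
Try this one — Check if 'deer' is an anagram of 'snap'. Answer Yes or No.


Sorted letters of 'deer': 'deer'
Sorted letters of 'snap': 'anps'
They do not match.

No


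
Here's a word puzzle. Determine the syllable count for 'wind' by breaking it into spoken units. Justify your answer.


Break 'wind' into syllables: wind -> wind = 1 syllable

1 syllable


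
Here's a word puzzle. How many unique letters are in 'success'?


Unique letters in 'success': {c, e, s, u} = 4 distinct letters.

4


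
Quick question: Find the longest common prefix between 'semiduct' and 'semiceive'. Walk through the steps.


Compare from the start: 4 characters match: 'semi'. Mismatch at position 5: 'd' vs 'c'.

semi


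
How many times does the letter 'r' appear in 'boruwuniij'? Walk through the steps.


Letter 'r' in 'boruwuniij': found at position(s) 3 = 1 occurrence(s).

1


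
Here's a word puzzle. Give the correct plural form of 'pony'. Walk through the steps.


Apply rule: Change -y to -ies (consonant + y). 'pony' becomes 'ponies'.

ponies


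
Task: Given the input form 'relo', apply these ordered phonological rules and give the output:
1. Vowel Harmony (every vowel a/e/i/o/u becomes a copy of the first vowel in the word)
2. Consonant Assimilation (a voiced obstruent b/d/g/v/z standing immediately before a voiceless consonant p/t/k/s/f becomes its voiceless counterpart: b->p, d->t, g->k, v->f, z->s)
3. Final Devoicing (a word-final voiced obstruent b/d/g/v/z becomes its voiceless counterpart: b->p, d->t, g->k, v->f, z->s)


Starting form: 'relo'
Rule 1: Vowel Harmony: all vowels become 'e' (matching first vowel). 'relo' -> 'rele'
Rule 2: Consonant Assimilation: no voiced obstruent (b/d/g/v/z) stands immediately before a voiceless consonant (p/t/k/s/f). No change.
Rule 3: Final Devoicing: the word ends in the vowel 'e', not a consonant. No change.
Final form: 'rele'

rele


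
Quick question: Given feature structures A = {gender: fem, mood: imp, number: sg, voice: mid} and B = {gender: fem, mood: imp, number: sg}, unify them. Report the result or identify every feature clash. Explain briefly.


Compare features:
gender: A=fem vs B=fem -> unified: fem
mood: A=imp vs B=imp -> unified: imp
number: A=sg vs B=sg -> unified: sg
voice: A=mid vs B=_ -> unified: mid
No clashes found.

Unified: {gender: fem, mood: imp, number: sg, voice: mid}


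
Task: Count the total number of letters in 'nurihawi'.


Spell out 'nurihawi' and number each letter: n(1), u(2), r(3), i(4), h(5), a(6), w(7), i(8). Total: 8 letters.

8


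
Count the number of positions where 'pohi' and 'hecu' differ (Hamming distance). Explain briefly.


Alignment:
Position 1: 'p' vs 'h' = DIFFER
Position 2: 'o' vs 'e' = DIFFER
Position 3: 'h' vs 'c' = DIFFER
Position 4: 'i' vs 'u' = DIFFER
Total differences: 4

4


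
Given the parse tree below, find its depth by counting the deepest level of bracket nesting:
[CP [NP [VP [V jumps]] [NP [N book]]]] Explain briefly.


Count bracket nesting levels:
'[' at pos 0: depth = 1
'[' at pos 4: depth = 2
'[' at pos 8: depth = 3
'[' at pos 12: depth = 4
'[' at pos 23: depth = 3
'[' at pos 27: depth = 4
Maximum depth reached: 4

4


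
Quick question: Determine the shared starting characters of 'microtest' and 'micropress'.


Compare from the start: 5 characters match: 'micro'. Mismatch at position 6: 't' vs 'p'.

micro


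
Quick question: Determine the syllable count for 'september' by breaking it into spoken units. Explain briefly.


Break 'september' into syllables: sep-tem-ber -> sep | tem | ber = 3 syllables

3 syllables


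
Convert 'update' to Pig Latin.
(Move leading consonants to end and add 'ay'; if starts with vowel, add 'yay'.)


'update' starts with a vowel, so add 'yay': 'updateyay'.

updateyay


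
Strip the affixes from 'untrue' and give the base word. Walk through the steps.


Remove prefix 'un' from 'untrue' to get root 'true'.

true


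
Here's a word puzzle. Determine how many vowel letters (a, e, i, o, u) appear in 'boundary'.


Vowels in 'boundary': o, u, a = 3 vowels.

3


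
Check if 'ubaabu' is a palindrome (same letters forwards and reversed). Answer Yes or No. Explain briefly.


Forward: 'ubaabu'
Reversed: 'ubaabu'
They are identical.

Yes


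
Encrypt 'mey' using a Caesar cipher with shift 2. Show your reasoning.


Shift each letter by 2: m -> o, e -> g, y -> a. Result: 'oga'.

oga


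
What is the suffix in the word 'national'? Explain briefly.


The word 'national' = 'nation' (root) + '-al' (suffix). The suffix is '-al'.

al


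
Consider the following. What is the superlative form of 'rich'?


Apply superlative formation (add -est): 'rich' -> 'richest'.

richest


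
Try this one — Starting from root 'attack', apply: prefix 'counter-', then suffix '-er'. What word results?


Step 1: Add prefix 'counter-' to 'attack' = 'counterattack'
Step 2: Add suffix '-er' to 'counterattack' = 'counterattacker'

counterattacker


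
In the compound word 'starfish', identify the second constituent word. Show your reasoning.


Split 'starfish' into 'star' + 'fish'. The second part is 'fish'.

fish


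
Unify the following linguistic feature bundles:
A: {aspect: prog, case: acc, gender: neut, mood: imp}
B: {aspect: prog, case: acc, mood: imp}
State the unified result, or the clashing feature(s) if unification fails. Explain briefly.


Compare features:
aspect: A=prog vs B=prog -> unified: prog
case: A=acc vs B=acc -> unified: acc
gender: A=neut vs B=_ -> unified: neut
mood: A=imp vs B=imp -> unified: imp
No clashes found.

Unified: {aspect: prog, case: acc, gender: neut, mood: imp}


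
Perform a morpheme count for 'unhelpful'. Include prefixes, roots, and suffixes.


Decomposition: un- (prefix) + help (root) + -ful (suffix) = 3 morpheme(s)

3 morphemes


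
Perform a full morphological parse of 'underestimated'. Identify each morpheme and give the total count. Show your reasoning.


Step 1: Identify prefix: 'under' (meaning: beneath/insufficient)
Step 2: Identify root: 'estimate'
Step 3: Identify suffix(es): 'ed'
Decomposition: under- (prefix: beneath/insufficient) + estimate (root) + -ed (suffix: past)
Total morphemes: 3

3 morphemes (under- (prefix: beneath/insufficient) + estimate (root) + -ed (suffix: past))


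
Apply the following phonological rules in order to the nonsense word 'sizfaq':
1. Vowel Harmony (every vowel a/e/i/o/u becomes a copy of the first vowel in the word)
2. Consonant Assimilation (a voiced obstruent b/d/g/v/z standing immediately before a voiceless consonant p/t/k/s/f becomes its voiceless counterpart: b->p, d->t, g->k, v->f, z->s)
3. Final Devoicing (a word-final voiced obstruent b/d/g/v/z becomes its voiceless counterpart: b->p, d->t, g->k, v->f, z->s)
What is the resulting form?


Starting form: 'sizfaq'
Rule 1: Vowel Harmony: all vowels become 'i' (matching first vowel). 'sizfaq' -> 'sizfiq'
Rule 2: Consonant Assimilation: voiced obstruent before voiceless consonant becomes voiceless ('zf' -> 'sf'). 'sizfiq' -> 'sisfiq'
Rule 3: Final Devoicing: final consonant 'q' is not one of the voiced obstruents b/d/g/v/z. No change.
Final form: 'sisfiq'

sisfiq


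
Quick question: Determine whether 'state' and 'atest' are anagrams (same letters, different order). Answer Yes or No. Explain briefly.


Sorted letters of 'state': 'aestt'
Sorted letters of 'atest': 'aestt'
They match.

Yes


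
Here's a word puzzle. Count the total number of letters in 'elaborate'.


Spell out 'elaborate' and number each letter: e(1), l(2), a(3), b(4), o(5), r(6), a(7), t(8), e(9). Total: 9 letters.

9


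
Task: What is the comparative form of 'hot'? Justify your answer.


Apply comparative formation (double final consonant, add -er): 'hot' -> 'hotter'.

hotter


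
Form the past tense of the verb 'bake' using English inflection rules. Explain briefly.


Apply rule: Add -d (word ends in -e). 'bake' becomes 'baked'.

baked


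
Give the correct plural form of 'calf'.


Apply rule: Change -f to -ves. 'calf' becomes 'calves'.

calves


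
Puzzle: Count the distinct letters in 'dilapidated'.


Unique letters in 'dilapidated': {a, d, e, i, l, p, t} = 7 distinct letters.

7


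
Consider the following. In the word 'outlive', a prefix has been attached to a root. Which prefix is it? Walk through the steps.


The word 'outlive' = 'out' (prefix) + 'live' (root). The prefix is 'out'.

out


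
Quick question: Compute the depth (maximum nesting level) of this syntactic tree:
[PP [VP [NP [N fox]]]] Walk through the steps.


Count bracket nesting levels:
'[' at pos 0: depth = 1
'[' at pos 4: depth = 2
'[' at pos 8: depth = 3
'[' at pos 12: depth = 4
Maximum depth reached: 4

4


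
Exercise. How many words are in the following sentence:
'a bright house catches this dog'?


Split into words: a | bright | house | catches | this | dog = 6 words.

6


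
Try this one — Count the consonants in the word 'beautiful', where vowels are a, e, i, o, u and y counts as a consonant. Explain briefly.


Consonants in 'beautiful': b, t, f, l = 4 consonants.

4


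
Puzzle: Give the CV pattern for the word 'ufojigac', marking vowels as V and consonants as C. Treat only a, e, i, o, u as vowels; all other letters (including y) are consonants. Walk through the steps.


Letter mapping: u = V, f = C, o = V, j = C, i = V, g = C, a = V, c = C.

VCVCVCVC


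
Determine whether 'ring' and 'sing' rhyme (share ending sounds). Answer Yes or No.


Rime (stressed vowel + following sounds) of 'ring': -ing = /ɪŋ/
Rime of 'sing': -ing = /ɪŋ/
/ɪŋ/ and /ɪŋ/ are the same ending sound, so the words rhyme.

Yes


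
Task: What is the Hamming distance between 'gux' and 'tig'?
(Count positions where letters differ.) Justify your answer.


Alignment:
Position 1: 'g' vs 't' = DIFFER
Position 2: 'u' vs 'i' = DIFFER
Position 3: 'x' vs 'g' = DIFFER
Total differences: 3

3


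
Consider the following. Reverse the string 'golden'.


Reverse 'golden' character by character: 'nedlog'.

nedlog


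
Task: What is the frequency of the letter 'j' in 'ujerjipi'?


Letter 'j' in 'ujerjipi': found at position(s) 2, 5 = 2 occurrence(s).

2


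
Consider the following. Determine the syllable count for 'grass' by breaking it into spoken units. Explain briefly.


Break 'grass' into syllables: grass -> grass = 1 syllable

1 syllable


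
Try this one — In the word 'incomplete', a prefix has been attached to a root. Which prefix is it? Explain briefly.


The word 'incomplete' = 'in' (prefix) + 'complete' (root). The prefix is 'in'.

in


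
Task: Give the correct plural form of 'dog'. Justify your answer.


Apply rule: Add -s. 'dog' becomes 'dogs'.

dogs


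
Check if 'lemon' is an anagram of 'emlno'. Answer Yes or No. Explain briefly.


Sorted letters of 'lemon': 'elmno'
Sorted letters of 'emlno': 'elmno'
They match.

Yes


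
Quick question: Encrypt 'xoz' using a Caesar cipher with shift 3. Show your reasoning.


Shift each letter by 3: x -> a, o -> r, z -> c. Result: 'arc'.

arc


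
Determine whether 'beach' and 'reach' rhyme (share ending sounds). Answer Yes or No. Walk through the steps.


Rime (stressed vowel + following sounds) of 'beach': -each = /iːtʃ/
Rime of 'reach': -each = /iːtʃ/
/iːtʃ/ and /iːtʃ/ are the same ending sound, so the words rhyme.

Yes


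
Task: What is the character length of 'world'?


Spell out 'world' and number each letter: w(1), o(2), r(3), l(4), d(5). Total: 5 letters.

5


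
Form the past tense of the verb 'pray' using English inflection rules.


Apply rule: Add -ed. 'pray' becomes 'prayed'.

prayed


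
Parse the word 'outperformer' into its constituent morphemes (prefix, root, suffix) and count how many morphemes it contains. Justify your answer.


Step 1: Identify prefix: 'out' (meaning: surpass)
Step 2: Identify root: 'perform'
Step 3: Identify suffix(es): 'er'
Decomposition: out- (prefix: surpass) + perform (root) + -er (suffix: one who)
Total morphemes: 3

3 morphemes (out- (prefix: surpass) + perform (root) + -er (suffix: one who))


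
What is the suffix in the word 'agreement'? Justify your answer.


The word 'agreement' = 'agree' (root) + '-ment' (suffix). The suffix is '-ment'.

ment


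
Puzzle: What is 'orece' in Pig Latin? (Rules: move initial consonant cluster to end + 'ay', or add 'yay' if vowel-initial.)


'orece' starts with a vowel, so add 'yay': 'oreceyay'.

oreceyay


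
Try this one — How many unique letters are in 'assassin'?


Unique letters in 'assassin': {a, i, n, s} = 4 distinct letters.

4


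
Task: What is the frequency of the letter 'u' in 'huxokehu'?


Letter 'u' in 'huxokehu': found at position(s) 2, 8 = 2 occurrence(s).

2


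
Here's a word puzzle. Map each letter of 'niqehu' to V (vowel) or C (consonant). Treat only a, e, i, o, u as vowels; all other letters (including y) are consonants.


Letter mapping: n = C, i = V, q = C, e = V, h = C, u = V.

CVCVCV


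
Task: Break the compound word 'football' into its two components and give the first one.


Split 'football' into 'foot' + 'ball'. The first part is 'foot'.

foot


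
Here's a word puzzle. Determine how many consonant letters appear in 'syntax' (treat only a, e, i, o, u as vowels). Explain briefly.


Consonants in 'syntax': s, y, n, t, x = 5 consonants.

5


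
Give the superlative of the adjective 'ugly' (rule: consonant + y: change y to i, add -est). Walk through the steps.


Apply superlative formation (consonant + y: change y to i, add -est): 'ugly' -> 'ugliest'.

ugliest


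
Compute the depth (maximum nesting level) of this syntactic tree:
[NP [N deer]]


Count bracket nesting levels:
'[' at pos 0: depth = 1
'[' at pos 4: depth = 2
Maximum depth reached: 2

2


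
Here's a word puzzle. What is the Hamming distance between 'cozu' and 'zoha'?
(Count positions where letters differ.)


Alignment:
Position 1: 'c' vs 'z' = DIFFER
Position 2: 'o' vs 'o' = match
Position 3: 'z' vs 'h' = DIFFER
Position 4: 'u' vs 'a' = DIFFER
Total differences: 3

3


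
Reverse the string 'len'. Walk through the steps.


Reverse 'len' character by character: 'nel'.

nel


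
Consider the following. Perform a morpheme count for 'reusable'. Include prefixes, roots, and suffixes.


Decomposition: re- (prefix) + use (root) + -able (suffix) = 3 morpheme(s)

3 morphemes


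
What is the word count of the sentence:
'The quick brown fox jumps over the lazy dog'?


Split into words: The | quick | brown | fox | jumps | over | the | lazy | dog = 9 words.

9


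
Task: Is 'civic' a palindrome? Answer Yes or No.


Forward: 'civic'
Reversed: 'civic'
They are identical.

Yes


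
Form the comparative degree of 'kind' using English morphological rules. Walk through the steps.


Apply comparative formation (add -er): 'kind' -> 'kinder'.

kinder


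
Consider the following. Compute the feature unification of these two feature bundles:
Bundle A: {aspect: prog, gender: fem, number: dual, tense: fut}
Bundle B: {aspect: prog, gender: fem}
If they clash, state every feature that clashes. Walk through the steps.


Compare features:
aspect: A=prog vs B=prog -> unified: prog
gender: A=fem vs B=fem -> unified: fem
number: A=dual vs B=_ -> unified: dual
tense: A=fut vs B=_ -> unified: fut
No clashes found.

Unified: {aspect: prog, gender: fem, number: dual, tense: fut}


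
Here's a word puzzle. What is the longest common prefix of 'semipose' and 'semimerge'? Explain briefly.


Compare from the start: 4 characters match: 'semi'. Mismatch at position 5: 'p' vs 'm'.

semi


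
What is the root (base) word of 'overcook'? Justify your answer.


Remove prefix 'over' from 'overcook' to get root 'cook'.

cook


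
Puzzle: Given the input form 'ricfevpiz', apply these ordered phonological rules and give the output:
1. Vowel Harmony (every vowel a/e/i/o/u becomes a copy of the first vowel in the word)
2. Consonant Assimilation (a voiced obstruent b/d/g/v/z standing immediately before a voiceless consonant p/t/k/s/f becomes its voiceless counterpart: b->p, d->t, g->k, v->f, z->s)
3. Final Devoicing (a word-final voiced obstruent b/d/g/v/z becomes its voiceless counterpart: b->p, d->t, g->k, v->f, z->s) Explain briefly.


Starting form: 'ricfevpiz'
Rule 1: Vowel Harmony: all vowels become 'i' (matching first vowel). 'ricfevpiz' -> 'ricfivpiz'
Rule 2: Consonant Assimilation: voiced obstruent before voiceless consonant becomes voiceless ('vp' -> 'fp'). 'ricfivpiz' -> 'ricfifpiz'
Rule 3: Final Devoicing: word-final voiced obstruent 'z' becomes voiceless 's'. 'ricfifpiz' -> 'ricfifpis'
Final form: 'ricfifpis'

ricfifpis


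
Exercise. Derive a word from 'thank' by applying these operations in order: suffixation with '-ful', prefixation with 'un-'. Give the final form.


Step 1: Add suffix '-ful' to 'thank' = 'thankful'
Step 2: Add prefix 'un-' to 'thankful' = 'unthankful'

unthankful


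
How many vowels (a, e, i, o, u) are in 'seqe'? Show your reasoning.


Vowels in 'seqe': e, e = 2 vowels.

2


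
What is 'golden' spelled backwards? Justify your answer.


Reverse 'golden' character by character: 'nedlog'.

nedlog


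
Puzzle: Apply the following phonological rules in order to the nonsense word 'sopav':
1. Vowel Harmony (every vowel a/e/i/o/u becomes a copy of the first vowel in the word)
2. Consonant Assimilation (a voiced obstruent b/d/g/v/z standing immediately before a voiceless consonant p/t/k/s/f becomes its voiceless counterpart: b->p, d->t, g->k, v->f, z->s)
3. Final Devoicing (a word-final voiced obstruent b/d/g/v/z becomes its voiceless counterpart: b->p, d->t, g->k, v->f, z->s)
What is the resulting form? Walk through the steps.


Starting form: 'sopav'
Rule 1: Vowel Harmony: all vowels become 'o' (matching first vowel). 'sopav' -> 'sopov'
Rule 2: Consonant Assimilation: no voiced obstruent (b/d/g/v/z) stands immediately before a voiceless consonant (p/t/k/s/f). No change.
Rule 3: Final Devoicing: word-final voiced obstruent 'v' becomes voiceless 'f'. 'sopov' -> 'sopof'
Final form: 'sopof'

sopof
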